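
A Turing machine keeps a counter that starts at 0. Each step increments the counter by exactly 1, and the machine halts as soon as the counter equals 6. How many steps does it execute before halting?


Counter starts at 0. Counting sequence:
  Step 1: counter = 1
  Step 2: counter = 2
  Step 3: counter = 3
  Step 4: counter = 4
  Step 5: counter = 5
  Step 6: counter = 6
Counter reached 6 -> halt
Total steps = 6

6


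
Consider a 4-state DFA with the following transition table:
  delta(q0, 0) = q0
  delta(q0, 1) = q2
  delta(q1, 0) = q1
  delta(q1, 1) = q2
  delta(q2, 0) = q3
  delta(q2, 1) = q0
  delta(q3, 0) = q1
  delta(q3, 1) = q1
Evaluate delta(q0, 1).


Looking up transition function:
delta(q0, 1) in the table
Row: q0, Column: 1
Result: q2

q2


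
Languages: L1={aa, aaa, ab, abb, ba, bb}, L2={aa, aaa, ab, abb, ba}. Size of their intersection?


L1 = {aa, aaa, ab, abb, ba, bb}
L2 = {aa, aaa, ab, abb, ba}
Checking each string in L1 against L2:
  'aa': in L2? Yes
  'aaa': in L2? Yes
  'ab': in L2? Yes
  'abb': in L2? Yes
  'ba': in L2? Yes
  'bb': in L2? No
Intersection = {aa, aaa, ab, abb, ba}
|L1 ∩ L2| = 5

5


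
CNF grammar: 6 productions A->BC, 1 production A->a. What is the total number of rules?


CNF allows two rule forms:
  A -> BC (binary): 6 rules
  A -> a (terminal): 1 rule
Total = 6 + 1 = 7

7


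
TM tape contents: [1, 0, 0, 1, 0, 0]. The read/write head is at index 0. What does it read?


Tape: [1, 0, 0, 1, 0, 0]
Positions: 0 1 2 3 4 5
Values:    1 0 0 1 0 0
Head at position 0
tape[0] = 1

1


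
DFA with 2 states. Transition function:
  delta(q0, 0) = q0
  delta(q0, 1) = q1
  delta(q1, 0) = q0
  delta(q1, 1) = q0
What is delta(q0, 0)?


Looking up transition function:
delta(q0, 0) in the table
Row: q0, Column: 0
Result: q0

q0


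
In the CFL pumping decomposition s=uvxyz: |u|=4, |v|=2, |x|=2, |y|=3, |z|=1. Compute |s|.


|s| = |u| + |v| + |x| + |y| + |z|
= 4 + 2 + 2 + 3 + 1
= 6 + 2 + 4
= 8 + 4
= 12

12


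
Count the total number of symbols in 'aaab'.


String: 'aaab'
Counting characters:
  'a' appears 3 time(s)
  'b' appears 1 time(s)
Total length = 3 + 1 = 4

4


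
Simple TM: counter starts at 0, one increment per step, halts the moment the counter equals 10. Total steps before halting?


Counter starts at 0. Counting sequence:
  Step 1: counter = 1
  Step 2: counter = 2
  Step 3: counter = 3
  Step 4: counter = 4
  Step 5: counter = 5
  Step 6: counter = 6
  ...
  Step 10: counter = 10
Counter reached 10 -> halt
Total steps = 10

10


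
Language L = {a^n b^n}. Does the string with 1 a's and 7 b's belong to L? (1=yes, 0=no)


Language requires equal numbers of a's and b's
PDA pushes for each 'a', pops for each 'b'
Number of a's = 1
Number of b's = 7
1 != 7 -> Reject

0


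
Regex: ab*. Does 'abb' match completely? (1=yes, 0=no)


Pattern: ab*
String: 'abb'
Pattern requires: exactly one 'a' followed by zero or more 'b's
First char is 'a' -> OK
Rest 'bb': all b's? Yes
Result: 1

1


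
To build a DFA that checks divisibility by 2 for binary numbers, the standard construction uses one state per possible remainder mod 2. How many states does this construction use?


Divisibility by 2 is tracked via the remainder mod 2: 0, 1, ..., 1
The construction assigns one state to each remainder
Number of remainders = 2

2


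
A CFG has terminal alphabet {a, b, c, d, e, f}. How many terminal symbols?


Terminal symbols: a, b, c, d, e, f
Counting each: a (#1), b (#2), c (#3), d (#4), e (#5), f (#6)
Total = 6

6


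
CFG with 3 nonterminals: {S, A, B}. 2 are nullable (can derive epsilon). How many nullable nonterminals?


Nonterminals: {S, A, B}
A nonterminal is nullable if it can derive epsilon
Counting nullable nonterminals: 2
Total nullable = 2

2


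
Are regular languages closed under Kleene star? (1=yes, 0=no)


Regular languages are closed under:
- Union (DFA product construction)
- Intersection (DFA product construction)
- Complement (swap accept/reject states)
- Concatenation (NFA construction)
- Kleene star (NFA construction)
Kleene star is in this list
Therefore: closed

1


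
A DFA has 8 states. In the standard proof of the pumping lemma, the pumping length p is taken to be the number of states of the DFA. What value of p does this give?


Pumping lemma for regular languages (standard proof):
Take p = |Q|, the number of DFA states.
Any string of length >= |Q| passes through |Q|+1 states while reading its first |Q| symbols,
so by pigeonhole some state repeats, giving the loop that can be pumped.
Here |Q| = 8
Therefore the proof uses p = 8

8


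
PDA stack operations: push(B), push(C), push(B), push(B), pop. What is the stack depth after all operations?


Tracing stack operations:
  push(B) -> stack = [B], depth=1
  push(C) -> stack = [B,C], depth=2
  push(B) -> stack = [B,C,B], depth=3
  push(B) -> stack = [B,C,B,B], depth=4
  pop -> removed B, stack = [B,C,B], depth=3
Final depth = 3

3


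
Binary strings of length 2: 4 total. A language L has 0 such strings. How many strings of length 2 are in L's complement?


Alphabet: {0,1}
String length: 2
Total strings of length 2 = 2^2 = 4
Strings in L = 0
Complement = total - |L|
= 4 - 0
= 4

4


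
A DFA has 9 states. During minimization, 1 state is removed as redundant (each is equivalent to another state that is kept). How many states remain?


Original DFA: 9 states
Redundant states removed: 1
Minimized states = original - removed
= 9 - 1
= 8

8


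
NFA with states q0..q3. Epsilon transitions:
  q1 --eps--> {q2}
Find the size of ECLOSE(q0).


Starting from q0
Initialize closure = {q0}
q0 has no outgoing epsilon transitions -> nothing to add
Final closure: {q0}
Size = 1

1


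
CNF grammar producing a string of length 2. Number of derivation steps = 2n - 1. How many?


Chomsky Normal Form derivation:
String length n = 2
Each step either:
  - Splits a nonterminal into two (n-1 such steps)
  - Converts a nonterminal to terminal (n such steps)
Total = (n-1) + n = 2n - 1
= 2(2) - 1
= 4 - 1
= 3

3


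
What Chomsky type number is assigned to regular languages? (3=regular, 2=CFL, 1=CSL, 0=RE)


Chomsky hierarchy levels:
  Type 3: Regular (DFA/NFA/regex)
  Type 2: Context-free (PDA)
  Type 1: Context-sensitive
  Type 0: Recursively enumerable (TM)
'regular' corresponds to Type 3

3


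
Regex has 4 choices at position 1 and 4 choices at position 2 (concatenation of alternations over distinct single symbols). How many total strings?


First group: 4 alternatives
Second group: 4 alternatives
Concatenation: each choice from group 1 pairs with each from group 2
Total = 4 x 4 = 16

16


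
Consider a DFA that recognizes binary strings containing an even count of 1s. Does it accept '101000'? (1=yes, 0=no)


DFA has 2 states: q_even (start, accept=yes) and q_odd
Processing string '101000' character by character:
  Position 0: read '1', 1-count=1 -> q_odd
  Position 1: read '0', 1-count=1 -> q_odd (no change)
  Position 2: read '1', 1-count=2 -> q_even
  Position 3: read '0', 1-count=2 -> q_even (no change)
  Position 4: read '0', 1-count=2 -> q_even (no change)
  Position 5: read '0', 1-count=2 -> q_even (no change)
Final state: q_even, total 1s = 2 (even); the DFA requires an even count -> accept

1


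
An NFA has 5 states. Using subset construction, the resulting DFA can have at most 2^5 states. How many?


NFA has 5 states
Subset construction: each DFA state = subset of NFA states
Maximum subsets = 2^5
2^5 = 32

32


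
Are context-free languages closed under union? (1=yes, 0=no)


CFL closure properties:
  Closed under: union, concatenation, Kleene star
  NOT closed under: intersection, complement
Operation 'union' is in closed list -> Yes (closed)

1


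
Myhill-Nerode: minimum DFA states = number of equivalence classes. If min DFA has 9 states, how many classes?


Myhill-Nerode theorem:
Number of equivalence classes = number of states in minimal DFA
Minimal DFA states = 9
Therefore equivalence classes = 9

9


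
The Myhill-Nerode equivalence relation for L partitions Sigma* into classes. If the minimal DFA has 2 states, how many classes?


Myhill-Nerode theorem:
Number of equivalence classes = number of states in minimal DFA
Minimal DFA states = 2
Therefore equivalence classes = 2

2


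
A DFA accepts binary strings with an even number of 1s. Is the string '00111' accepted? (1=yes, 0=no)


DFA has 2 states: q_even (start, accept=yes) and q_odd
Processing string '00111' character by character:
  Position 0: read '0', 1-count=0 -> q_even (no change)
  Position 1: read '0', 1-count=0 -> q_even (no change)
  Position 2: read '1', 1-count=1 -> q_odd
  Position 3: read '1', 1-count=2 -> q_even
  Position 4: read '1', 1-count=3 -> q_odd
Final state: q_odd, total 1s = 3 (odd); the DFA requires an even count -> reject

0


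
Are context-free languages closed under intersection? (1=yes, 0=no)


CFL closure properties:
  Closed under: union, concatenation, Kleene star
  NOT closed under: intersection, complement
Operation 'intersection' is in not-closed list -> No (not closed)

0


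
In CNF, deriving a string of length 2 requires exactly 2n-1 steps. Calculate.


Chomsky Normal Form derivation:
String length n = 2
Each step either:
  - Splits a nonterminal into two (n-1 such steps)
  - Converts a nonterminal to terminal (n such steps)
Total = (n-1) + n = 2n - 1
= 2(2) - 1
= 4 - 1
= 3

3


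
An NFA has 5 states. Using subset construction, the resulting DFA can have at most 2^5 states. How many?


NFA has 5 states
Subset construction: each DFA state = subset of NFA states
Maximum subsets = 2^5
2^5 = 32

32


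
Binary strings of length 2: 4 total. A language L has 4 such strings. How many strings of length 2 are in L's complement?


Alphabet: {0,1}
String length: 2
Total strings of length 2 = 2^2 = 4
Strings in L = 4
Complement = total - |L|
= 4 - 4
= 0

0


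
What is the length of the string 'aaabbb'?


String: 'aaabbb'
Counting characters:
  'a' appears 3 time(s)
  'b' appears 3 time(s)
Total length = 3 + 3 = 6

6


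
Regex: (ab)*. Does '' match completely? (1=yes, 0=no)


Pattern: (ab)*
String: ''
Pattern requires: zero or more repetitions of 'ab'
Pairs: []
All pairs are 'ab'? Yes
Result: 1

1


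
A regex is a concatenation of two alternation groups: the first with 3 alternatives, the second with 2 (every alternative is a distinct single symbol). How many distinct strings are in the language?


First group: 3 alternatives
Second group: 2 alternatives
Concatenation: each choice from group 1 pairs with each from group 2
Total = 3 x 2 = 6

6


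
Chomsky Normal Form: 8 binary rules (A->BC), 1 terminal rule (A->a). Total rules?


CNF allows two rule forms:
  A -> BC (binary): 8 rules
  A -> a (terminal): 1 rule
Total = 8 + 1 = 9

9


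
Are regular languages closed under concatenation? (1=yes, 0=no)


Regular languages are closed under:
- Union (DFA product construction)
- Intersection (DFA product construction)
- Complement (swap accept/reject states)
- Concatenation (NFA construction)
- Kleene star (NFA construction)
concatenation is in this list
Therefore: closed

1


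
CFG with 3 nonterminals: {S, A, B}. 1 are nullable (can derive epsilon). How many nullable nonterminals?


Nonterminals: {S, A, B}
A nonterminal is nullable if it can derive epsilon
Counting nullable nonterminals: 1
Total nullable = 1

1


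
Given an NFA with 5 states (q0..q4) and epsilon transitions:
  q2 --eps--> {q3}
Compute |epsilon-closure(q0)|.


Starting from q0
Initialize closure = {q0}
q0 has no outgoing epsilon transitions -> nothing to add
Final closure: {q0}
Size = 1

1


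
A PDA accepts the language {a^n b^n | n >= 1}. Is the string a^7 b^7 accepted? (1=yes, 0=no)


Language requires equal numbers of a's and b's
PDA pushes for each 'a', pops for each 'b'
Number of a's = 7
Number of b's = 7
7 == 7 -> Accept

1


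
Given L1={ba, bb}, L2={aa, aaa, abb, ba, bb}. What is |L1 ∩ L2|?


L1 = {ba, bb}
L2 = {aa, aaa, abb, ba, bb}
Checking each string in L1 against L2:
  'ba': in L2? Yes
  'bb': in L2? Yes
Intersection = {ba, bb}
|L1 ∩ L2| = 2

2


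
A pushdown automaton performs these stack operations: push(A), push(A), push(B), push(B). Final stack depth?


Tracing stack operations:
  push(A) -> stack = [A], depth=1
  push(A) -> stack = [A,A], depth=2
  push(B) -> stack = [A,A,B], depth=3
  push(B) -> stack = [A,A,B,B], depth=4
Final depth = 4

4


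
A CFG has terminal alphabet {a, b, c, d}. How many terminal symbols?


Terminal symbols: a, b, c, d
Counting each: a (#1), b (#2), c (#3), d (#4)
Total = 4

4


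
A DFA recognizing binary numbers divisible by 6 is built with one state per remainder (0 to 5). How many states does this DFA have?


Divisibility by 6 is tracked via the remainder mod 6: 0, 1, ..., 5
The construction assigns one state to each remainder
Number of remainders = 6

6


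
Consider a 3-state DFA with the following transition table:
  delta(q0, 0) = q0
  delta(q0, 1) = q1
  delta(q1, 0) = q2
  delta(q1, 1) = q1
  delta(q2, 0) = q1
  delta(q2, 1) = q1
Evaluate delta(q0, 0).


Looking up transition function:
delta(q0, 0) in the table
Row: q0, Column: 0
Result: q0

q0


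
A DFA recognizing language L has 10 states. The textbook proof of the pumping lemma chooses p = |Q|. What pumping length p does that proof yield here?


Pumping lemma for regular languages (standard proof):
Take p = |Q|, the number of DFA states.
Any string of length >= |Q| passes through |Q|+1 states while reading its first |Q| symbols,
so by pigeonhole some state repeats, giving the loop that can be pumped.
Here |Q| = 10
Therefore the proof uses p = 10

10


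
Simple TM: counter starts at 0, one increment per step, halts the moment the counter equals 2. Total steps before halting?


Counter starts at 0. Counting sequence:
  Step 1: counter = 1
  Step 2: counter = 2
Counter reached 2 -> halt
Total steps = 2

2


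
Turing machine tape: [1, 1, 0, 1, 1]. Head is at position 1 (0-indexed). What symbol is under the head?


Tape: [1, 1, 0, 1, 1]
Positions: 0 1 2 3 4
Values:    1 1 0 1 1
Head at position 1
tape[1] = 1

1


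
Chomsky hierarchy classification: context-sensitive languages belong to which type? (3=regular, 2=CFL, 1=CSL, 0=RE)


Chomsky hierarchy levels:
  Type 3: Regular (DFA/NFA/regex)
  Type 2: Context-free (PDA)
  Type 1: Context-sensitive
  Type 0: Recursively enumerable (TM)
'context-sensitive' corresponds to Type 1

1


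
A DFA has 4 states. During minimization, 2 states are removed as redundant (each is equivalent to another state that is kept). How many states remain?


Original DFA: 4 states
Redundant states removed: 2
Minimized states = original - removed
= 4 - 2
= 2

2


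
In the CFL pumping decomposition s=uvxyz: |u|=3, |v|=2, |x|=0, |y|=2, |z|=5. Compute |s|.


|s| = |u| + |v| + |x| + |y| + |z|
= 3 + 2 + 0 + 2 + 5
= 5 + 0 + 7
= 5 + 7
= 12

12


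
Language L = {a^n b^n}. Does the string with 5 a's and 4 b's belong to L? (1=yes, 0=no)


Language requires equal numbers of a's and b's
PDA pushes for each 'a', pops for each 'b'
Number of a's = 5
Number of b's = 4
5 != 4 -> Reject

0


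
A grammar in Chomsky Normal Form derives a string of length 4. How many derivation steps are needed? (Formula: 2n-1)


Chomsky Normal Form derivation:
String length n = 4
Each step either:
  - Splits a nonterminal into two (n-1 such steps)
  - Converts a nonterminal to terminal (n such steps)
Total = (n-1) + n = 2n - 1
= 2(4) - 1
= 8 - 1
= 7

7


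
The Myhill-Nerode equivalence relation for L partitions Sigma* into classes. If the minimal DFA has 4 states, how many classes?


Myhill-Nerode theorem:
Number of equivalence classes = number of states in minimal DFA
Minimal DFA states = 4
Therefore equivalence classes = 4

4


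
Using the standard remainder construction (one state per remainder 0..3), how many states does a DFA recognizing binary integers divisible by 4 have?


Divisibility by 4 is tracked via the remainder mod 4: 0, 1, ..., 3
The construction assigns one state to each remainder
Number of remainders = 4

4


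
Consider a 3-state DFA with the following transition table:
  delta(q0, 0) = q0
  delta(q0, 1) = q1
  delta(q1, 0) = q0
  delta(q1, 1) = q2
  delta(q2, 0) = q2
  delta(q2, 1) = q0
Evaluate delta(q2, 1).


Looking up transition function:
delta(q2, 1) in the table
Row: q2, Column: 1
Result: q0

q0


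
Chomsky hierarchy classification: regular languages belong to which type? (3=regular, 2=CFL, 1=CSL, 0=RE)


Chomsky hierarchy levels:
  Type 3: Regular (DFA/NFA/regex)
  Type 2: Context-free (PDA)
  Type 1: Context-sensitive
  Type 0: Recursively enumerable (TM)
'regular' corresponds to Type 3

3


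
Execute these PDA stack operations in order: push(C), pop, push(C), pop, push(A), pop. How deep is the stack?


Tracing stack operations:
  push(C) -> stack = [C], depth=1
  pop -> removed C, stack = [], depth=0
  push(C) -> stack = [C], depth=1
  pop -> removed C, stack = [], depth=0
  push(A) -> stack = [A], depth=1
  pop -> removed A, stack = [], depth=0
Final depth = 0

0


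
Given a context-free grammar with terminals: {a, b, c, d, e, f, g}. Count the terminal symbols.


Terminal symbols: a, b, c, d, e, f, g
Counting each: a (#1), b (#2), c (#3), d (#4), e (#5), f (#6), g (#7)
Total = 7

7


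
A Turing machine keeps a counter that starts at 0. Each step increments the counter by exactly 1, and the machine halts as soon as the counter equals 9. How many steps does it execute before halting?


Counter starts at 0. Counting sequence:
  Step 1: counter = 1
  Step 2: counter = 2
  Step 3: counter = 3
  Step 4: counter = 4
  Step 5: counter = 5
  Step 6: counter = 6
  ...
  Step 9: counter = 9
Counter reached 9 -> halt
Total steps = 9

9


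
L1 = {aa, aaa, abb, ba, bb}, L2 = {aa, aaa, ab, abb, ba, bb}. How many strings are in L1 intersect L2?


L1 = {aa, aaa, abb, ba, bb}
L2 = {aa, aaa, ab, abb, ba, bb}
Checking each string in L1 against L2:
  'aa': in L2? Yes
  'aaa': in L2? Yes
  'abb': in L2? Yes
  'ba': in L2? Yes
  'bb': in L2? Yes
Intersection = {aa, aaa, abb, ba, bb}
|L1 ∩ L2| = 5

5


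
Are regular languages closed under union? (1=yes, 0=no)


Regular languages are closed under all standard operations:
- Union: Yes (product construction)
- Intersection: Yes (product construction)
- Complement: Yes (swap accept/reject)
- Concatenation: Yes (NFA construction)
Operation: union -> Closed

1


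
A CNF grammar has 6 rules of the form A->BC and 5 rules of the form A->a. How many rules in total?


CNF allows two rule forms:
  A -> BC (binary): 6 rules
  A -> a (terminal): 5 rules
Total = 6 + 5 = 11

11


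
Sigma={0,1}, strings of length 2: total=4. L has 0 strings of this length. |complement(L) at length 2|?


Alphabet: {0,1}
String length: 2
Total strings of length 2 = 2^2 = 4
Strings in L = 0
Complement = total - |L|
= 4 - 0
= 4

4


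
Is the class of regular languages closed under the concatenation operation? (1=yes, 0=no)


Regular languages are closed under:
- Union (DFA product construction)
- Intersection (DFA product construction)
- Complement (swap accept/reject states)
- Concatenation (NFA construction)
- Kleene star (NFA construction)
concatenation is in this list
Therefore: closed

1


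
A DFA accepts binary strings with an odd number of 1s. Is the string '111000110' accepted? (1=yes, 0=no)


DFA has 2 states: q_even (start, accept=no) and q_odd
Processing string '111000110' character by character:
  Position 0: read '1', 1-count=1 -> q_odd
  Position 1: read '1', 1-count=2 -> q_even
  Position 2: read '1', 1-count=3 -> q_odd
  Position 3: read '0', 1-count=3 -> q_odd (no change)
  Position 4: read '0', 1-count=3 -> q_odd (no change)
  Position 5: read '0', 1-count=3 -> q_odd (no change)
  Position 6: read '1', 1-count=4 -> q_even
  Position 7: read '1', 1-count=5 -> q_odd
  Position 8: read '0', 1-count=5 -> q_odd (no change)
Final state: q_odd, total 1s = 5 (odd); the DFA requires an odd count -> accept

1


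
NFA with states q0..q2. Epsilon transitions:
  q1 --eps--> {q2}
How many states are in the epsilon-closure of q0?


Starting from q0
Initialize closure = {q0}
q0 has no outgoing epsilon transitions -> nothing to add
Final closure: {q0}
Size = 1

1


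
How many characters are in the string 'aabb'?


String: 'aabb'
Counting characters:
  'a' appears 2 time(s)
  'b' appears 2 time(s)
Total length = 2 + 2 = 4

4


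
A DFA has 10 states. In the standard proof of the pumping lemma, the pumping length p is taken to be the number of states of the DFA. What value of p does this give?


Pumping lemma for regular languages (standard proof):
Take p = |Q|, the number of DFA states.
Any string of length >= |Q| passes through |Q|+1 states while reading its first |Q| symbols,
so by pigeonhole some state repeats, giving the loop that can be pumped.
Here |Q| = 10
Therefore the proof uses p = 10

10


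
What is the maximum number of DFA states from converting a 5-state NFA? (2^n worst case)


NFA has 5 states
Subset construction: each DFA state = subset of NFA states
Maximum subsets = 2^5
2^5 = 32

32


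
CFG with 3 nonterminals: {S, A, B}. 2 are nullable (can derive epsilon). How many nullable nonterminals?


Nonterminals: {S, A, B}
A nonterminal is nullable if it can derive epsilon
Counting nullable nonterminals: 2
Total nullable = 2

2


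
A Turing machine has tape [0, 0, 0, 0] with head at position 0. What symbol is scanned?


Tape: [0, 0, 0, 0]
Positions: 0 1 2 3
Values:    0 0 0 0
Head at position 0
tape[0] = 0

0


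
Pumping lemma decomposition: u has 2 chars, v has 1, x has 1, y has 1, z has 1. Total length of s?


|s| = |u| + |v| + |x| + |y| + |z|
= 2 + 1 + 1 + 1 + 1
= 3 + 1 + 2
= 4 + 2
= 6

6


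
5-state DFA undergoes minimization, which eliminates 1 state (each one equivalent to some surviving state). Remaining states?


Original DFA: 5 states
Redundant states removed: 1
Minimized states = original - removed
= 5 - 1
= 4

4


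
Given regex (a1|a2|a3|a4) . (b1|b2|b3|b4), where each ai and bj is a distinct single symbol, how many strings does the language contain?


First group: 4 alternatives
Second group: 4 alternatives
Concatenation: each choice from group 1 pairs with each from group 2
Total = 4 x 4 = 16

16


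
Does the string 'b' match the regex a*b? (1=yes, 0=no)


Pattern: a*b
String: 'b'
Pattern requires: zero or more 'a's followed by exactly one 'b'
Found 0 leading 'a's
Remaining: 'b'
Remaining is exactly 'b' -> match
Result: 1

1


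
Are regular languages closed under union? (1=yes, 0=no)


Regular languages are closed under:
- Union (DFA product construction)
- Intersection (DFA product construction)
- Complement (swap accept/reject states)
- Concatenation (NFA construction)
- Kleene star (NFA construction)
union is in this list
Therefore: closed

1


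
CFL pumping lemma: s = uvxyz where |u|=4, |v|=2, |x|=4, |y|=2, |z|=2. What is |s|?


|s| = |u| + |v| + |x| + |y| + |z|
= 4 + 2 + 4 + 2 + 2
= 6 + 4 + 4
= 10 + 4
= 14

14


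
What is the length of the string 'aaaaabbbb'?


String: 'aaaaabbbb'
Counting characters:
  'a' appears 5 time(s)
  'b' appears 4 time(s)
Total length = 5 + 4 = 9

9


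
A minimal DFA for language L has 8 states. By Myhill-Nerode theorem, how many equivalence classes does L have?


Myhill-Nerode theorem:
Number of equivalence classes = number of states in minimal DFA
Minimal DFA states = 8
Therefore equivalence classes = 8

8


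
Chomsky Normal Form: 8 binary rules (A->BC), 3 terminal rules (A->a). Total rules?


CNF allows two rule forms:
  A -> BC (binary): 8 rules
  A -> a (terminal): 3 rules
Total = 8 + 3 = 11

11


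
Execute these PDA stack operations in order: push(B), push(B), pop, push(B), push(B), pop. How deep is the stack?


Tracing stack operations:
  push(B) -> stack = [B], depth=1
  push(B) -> stack = [B,B], depth=2
  pop -> removed B, stack = [B], depth=1
  push(B) -> stack = [B,B], depth=2
  push(B) -> stack = [B,B,B], depth=3
  pop -> removed B, stack = [B,B], depth=2
Final depth = 2

2


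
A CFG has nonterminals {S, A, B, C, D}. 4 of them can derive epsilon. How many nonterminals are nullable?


Nonterminals: {S, A, B, C, D}
A nonterminal is nullable if it can derive epsilon
Counting nullable nonterminals: 4
Total nullable = 4

4


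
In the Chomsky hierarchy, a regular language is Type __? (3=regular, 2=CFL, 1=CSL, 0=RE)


Chomsky hierarchy levels:
  Type 3: Regular (DFA/NFA/regex)
  Type 2: Context-free (PDA)
  Type 1: Context-sensitive
  Type 0: Recursively enumerable (TM)
'regular' corresponds to Type 3

3


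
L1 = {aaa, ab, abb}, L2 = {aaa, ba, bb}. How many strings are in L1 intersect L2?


L1 = {aaa, ab, abb}
L2 = {aaa, ba, bb}
Checking each string in L1 against L2:
  'aaa': in L2? Yes
  'ab': in L2? No
  'abb': in L2? No
Intersection = {aaa}
|L1 ∩ L2| = 1

1


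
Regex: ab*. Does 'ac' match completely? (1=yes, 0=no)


Pattern: ab*
String: 'ac'
Pattern requires: exactly one 'a' followed by zero or more 'b's
First char is 'a' -> OK
Rest 'c': all b's? No
Result: 0

0


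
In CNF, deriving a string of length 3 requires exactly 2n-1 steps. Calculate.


Chomsky Normal Form derivation:
String length n = 3
Each step either:
  - Splits a nonterminal into two (n-1 such steps)
  - Converts a nonterminal to terminal (n such steps)
Total = (n-1) + n = 2n - 1
= 2(3) - 1
= 6 - 1
= 5

5


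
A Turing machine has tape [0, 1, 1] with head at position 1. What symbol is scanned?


Tape: [0, 1, 1]
Positions: 0 1 2
Values:    0 1 1
Head at position 1
tape[1] = 1

1


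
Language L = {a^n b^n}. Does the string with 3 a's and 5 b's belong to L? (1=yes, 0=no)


Language requires equal numbers of a's and b's
PDA pushes for each 'a', pops for each 'b'
Number of a's = 3
Number of b's = 5
3 != 5 -> Reject

0


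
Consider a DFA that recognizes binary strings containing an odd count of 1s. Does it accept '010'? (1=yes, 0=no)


DFA has 2 states: q_even (start, accept=no) and q_odd
Processing string '010' character by character:
  Position 0: read '0', 1-count=0 -> q_even (no change)
  Position 1: read '1', 1-count=1 -> q_odd
  Position 2: read '0', 1-count=1 -> q_odd (no change)
Final state: q_odd, total 1s = 1 (odd); the DFA requires an odd count -> accept

1


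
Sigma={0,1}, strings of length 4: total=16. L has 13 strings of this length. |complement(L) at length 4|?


Alphabet: {0,1}
String length: 4
Total strings of length 4 = 2^4 = 16
Strings in L = 13
Complement = total - |L|
= 16 - 13
= 3

3


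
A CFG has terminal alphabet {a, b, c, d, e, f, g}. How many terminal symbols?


Terminal symbols: a, b, c, d, e, f, g
Counting each: a (#1), b (#2), c (#3), d (#4), e (#5), f (#6), g (#7)
Total = 7

7


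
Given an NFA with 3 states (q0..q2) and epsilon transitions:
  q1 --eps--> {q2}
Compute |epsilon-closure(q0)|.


Starting from q0
Initialize closure = {q0}
q0 has no outgoing epsilon transitions -> nothing to add
Final closure: {q0}
Size = 1

1


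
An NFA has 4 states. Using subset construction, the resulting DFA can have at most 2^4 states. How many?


NFA has 4 states
Subset construction: each DFA state = subset of NFA states
Maximum subsets = 2^4
2^4 = 16

16


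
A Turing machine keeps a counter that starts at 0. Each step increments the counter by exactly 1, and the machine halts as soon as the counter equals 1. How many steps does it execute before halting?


Counter starts at 0. Counting sequence:
  Step 1: counter = 1
Counter reached 1 -> halt
Total steps = 1

1


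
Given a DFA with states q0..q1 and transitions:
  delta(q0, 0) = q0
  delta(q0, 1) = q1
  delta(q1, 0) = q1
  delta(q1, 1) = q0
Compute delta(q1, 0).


Looking up transition function:
delta(q1, 0) in the table
Row: q1, Column: 0
Result: q1

q1


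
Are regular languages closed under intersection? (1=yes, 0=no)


Regular languages are closed under all standard operations:
- Union: Yes (product construction)
- Intersection: Yes (product construction)
- Complement: Yes (swap accept/reject)
- Concatenation: Yes (NFA construction)
Operation: intersection -> Closed

1


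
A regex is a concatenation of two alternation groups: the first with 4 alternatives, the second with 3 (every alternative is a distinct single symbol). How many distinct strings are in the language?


First group: 4 alternatives
Second group: 3 alternatives
Concatenation: each choice from group 1 pairs with each from group 2
Total = 4 x 3 = 12

12


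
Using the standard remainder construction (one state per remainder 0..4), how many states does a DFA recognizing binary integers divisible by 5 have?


Divisibility by 5 is tracked via the remainder mod 5: 0, 1, ..., 4
The construction assigns one state to each remainder
Number of remainders = 5

5


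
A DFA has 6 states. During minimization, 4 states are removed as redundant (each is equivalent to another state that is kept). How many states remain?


Original DFA: 6 states
Redundant states removed: 4
Minimized states = original - removed
= 6 - 4
= 2

2


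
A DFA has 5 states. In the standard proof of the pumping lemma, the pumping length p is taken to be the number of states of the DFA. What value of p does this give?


Pumping lemma for regular languages (standard proof):
Take p = |Q|, the number of DFA states.
Any string of length >= |Q| passes through |Q|+1 states while reading its first |Q| symbols,
so by pigeonhole some state repeats, giving the loop that can be pumped.
Here |Q| = 5
Therefore the proof uses p = 5

5


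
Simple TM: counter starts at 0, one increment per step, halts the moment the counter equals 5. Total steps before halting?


Counter starts at 0. Counting sequence:
  Step 1: counter = 1
  Step 2: counter = 2
  Step 3: counter = 3
  Step 4: counter = 4
  Step 5: counter = 5
Counter reached 5 -> halt
Total steps = 5

5


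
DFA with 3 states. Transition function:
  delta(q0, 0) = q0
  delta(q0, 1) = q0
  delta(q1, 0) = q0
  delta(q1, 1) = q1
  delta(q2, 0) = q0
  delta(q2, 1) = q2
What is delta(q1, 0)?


Looking up transition function:
delta(q1, 0) in the table
Row: q1, Column: 0
Result: q0

q0


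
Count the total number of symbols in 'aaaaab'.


String: 'aaaaab'
Counting characters:
  'a' appears 5 time(s)
  'b' appears 1 time(s)
Total length = 5 + 1 = 6

6


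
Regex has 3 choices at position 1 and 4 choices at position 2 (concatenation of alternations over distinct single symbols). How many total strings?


First group: 3 alternatives
Second group: 4 alternatives
Concatenation: each choice from group 1 pairs with each from group 2
Total = 3 x 4 = 12

12


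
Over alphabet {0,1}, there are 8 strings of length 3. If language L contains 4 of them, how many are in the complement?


Alphabet: {0,1}
String length: 3
Total strings of length 3 = 2^3 = 8
Strings in L = 4
Complement = total - |L|
= 8 - 4
= 4

4


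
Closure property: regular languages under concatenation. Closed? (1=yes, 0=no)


Regular languages are closed under:
- Union (DFA product construction)
- Intersection (DFA product construction)
- Complement (swap accept/reject states)
- Concatenation (NFA construction)
- Kleene star (NFA construction)
concatenation is in this list
Therefore: closed

1


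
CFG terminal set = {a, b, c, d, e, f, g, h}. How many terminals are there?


Terminal symbols: a, b, c, d, e, f, g, h
Counting each: a (#1), b (#2), c (#3), d (#4), e (#5), f (#6), g (#7), h (#8)
Total = 8

8


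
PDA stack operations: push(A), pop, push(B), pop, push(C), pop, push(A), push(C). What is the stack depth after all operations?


Tracing stack operations:
  push(A) -> stack = [A], depth=1
  pop -> removed A, stack = [], depth=0
  push(B) -> stack = [B], depth=1
  pop -> removed B, stack = [], depth=0
  push(C) -> stack = [C], depth=1
  pop -> removed C, stack = [], depth=0
  push(A) -> stack = [A], depth=1
  push(C) -> stack = [A,C], depth=2
Final depth = 2

2


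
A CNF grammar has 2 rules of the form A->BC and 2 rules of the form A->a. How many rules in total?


CNF allows two rule forms:
  A -> BC (binary): 2 rules
  A -> a (terminal): 2 rules
Total = 2 + 2 = 4

4


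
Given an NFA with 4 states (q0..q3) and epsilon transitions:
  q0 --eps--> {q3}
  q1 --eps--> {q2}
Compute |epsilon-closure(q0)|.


Starting from q0
Initialize closure = {q0}
Follow epsilon from q0 -> add q3
Final closure: {q0, q3}
Size = 2

2


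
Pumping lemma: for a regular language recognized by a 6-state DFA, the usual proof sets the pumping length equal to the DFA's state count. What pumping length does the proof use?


Pumping lemma for regular languages (standard proof):
Take p = |Q|, the number of DFA states.
Any string of length >= |Q| passes through |Q|+1 states while reading its first |Q| symbols,
so by pigeonhole some state repeats, giving the loop that can be pumped.
Here |Q| = 6
Therefore the proof uses p = 6

6


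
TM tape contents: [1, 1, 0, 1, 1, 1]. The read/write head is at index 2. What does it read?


Tape: [1, 1, 0, 1, 1, 1]
Positions: 0 1 2 3 4 5
Values:    1 1 0 1 1 1
Head at position 2
tape[2] = 0

0


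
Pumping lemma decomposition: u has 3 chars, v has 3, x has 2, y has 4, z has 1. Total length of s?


|s| = |u| + |v| + |x| + |y| + |z|
= 3 + 3 + 2 + 4 + 1
= 6 + 2 + 5
= 8 + 5
= 13

13


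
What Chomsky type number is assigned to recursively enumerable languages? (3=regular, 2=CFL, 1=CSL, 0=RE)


Chomsky hierarchy levels:
  Type 3: Regular (DFA/NFA/regex)
  Type 2: Context-free (PDA)
  Type 1: Context-sensitive
  Type 0: Recursively enumerable (TM)
'recursively enumerable' corresponds to Type 0

0


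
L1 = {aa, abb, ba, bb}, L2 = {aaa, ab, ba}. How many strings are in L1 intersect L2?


L1 = {aa, abb, ba, bb}
L2 = {aaa, ab, ba}
Checking each string in L1 against L2:
  'aa': in L2? No
  'abb': in L2? No
  'ba': in L2? Yes
  'bb': in L2? No
Intersection = {ba}
|L1 ∩ L2| = 1

1


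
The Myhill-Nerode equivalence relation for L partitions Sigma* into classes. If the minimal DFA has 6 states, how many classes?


Myhill-Nerode theorem:
Number of equivalence classes = number of states in minimal DFA
Minimal DFA states = 6
Therefore equivalence classes = 6

6


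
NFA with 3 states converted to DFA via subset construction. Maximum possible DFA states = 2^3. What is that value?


NFA has 3 states
Subset construction: each DFA state = subset of NFA states
Maximum subsets = 2^3
2^3 = 8

8


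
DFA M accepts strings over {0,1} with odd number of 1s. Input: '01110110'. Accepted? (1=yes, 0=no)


DFA has 2 states: q_even (start, accept=no) and q_odd
Processing string '01110110' character by character:
  Position 0: read '0', 1-count=0 -> q_even (no change)
  Position 1: read '1', 1-count=1 -> q_odd
  Position 2: read '1', 1-count=2 -> q_even
  Position 3: read '1', 1-count=3 -> q_odd
  Position 4: read '0', 1-count=3 -> q_odd (no change)
  Position 5: read '1', 1-count=4 -> q_even
  Position 6: read '1', 1-count=5 -> q_odd
  Position 7: read '0', 1-count=5 -> q_odd (no change)
Final state: q_odd, total 1s = 5 (odd); the DFA requires an odd count -> accept

1


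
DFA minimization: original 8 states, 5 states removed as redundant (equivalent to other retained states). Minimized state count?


Original DFA: 8 states
Redundant states removed: 5
Minimized states = original - removed
= 8 - 5
= 3

3


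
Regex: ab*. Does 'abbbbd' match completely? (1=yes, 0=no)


Pattern: ab*
String: 'abbbbd'
Pattern requires: exactly one 'a' followed by zero or more 'b's
First char is 'a' -> OK
Rest 'bbbbd': all b's? No
Result: 0

0


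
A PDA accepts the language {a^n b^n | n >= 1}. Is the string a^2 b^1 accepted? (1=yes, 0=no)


Language requires equal numbers of a's and b's
PDA pushes for each 'a', pops for each 'b'
Number of a's = 2
Number of b's = 1
2 != 1 -> Reject

0


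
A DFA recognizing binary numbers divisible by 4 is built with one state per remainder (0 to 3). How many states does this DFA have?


Divisibility by 4 is tracked via the remainder mod 4: 0, 1, ..., 3
The construction assigns one state to each remainder
Number of remainders = 4

4


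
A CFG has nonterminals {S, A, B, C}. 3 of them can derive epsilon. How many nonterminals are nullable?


Nonterminals: {S, A, B, C}
A nonterminal is nullable if it can derive epsilon
Counting nullable nonterminals: 3
Total nullable = 3

3


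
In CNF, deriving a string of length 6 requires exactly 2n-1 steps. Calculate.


Chomsky Normal Form derivation:
String length n = 6
Each step either:
  - Splits a nonterminal into two (n-1 such steps)
  - Converts a nonterminal to terminal (n such steps)
Total = (n-1) + n = 2n - 1
= 2(6) - 1
= 12 - 1
= 11

11


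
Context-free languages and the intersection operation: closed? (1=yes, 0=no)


CFL closure properties:
  Closed under: union, concatenation, Kleene star
  NOT closed under: intersection, complement
Operation 'intersection' is in not-closed list -> No (not closed)

0


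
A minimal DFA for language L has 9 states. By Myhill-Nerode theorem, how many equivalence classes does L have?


Myhill-Nerode theorem:
Number of equivalence classes = number of states in minimal DFA
Minimal DFA states = 9
Therefore equivalence classes = 9

9


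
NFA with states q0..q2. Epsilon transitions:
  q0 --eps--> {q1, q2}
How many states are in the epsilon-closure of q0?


Starting from q0
Initialize closure = {q0}
Follow epsilon from q0 -> add q1
Follow epsilon from q0 -> add q2
Final closure: {q0, q1, q2}
Size = 3

3


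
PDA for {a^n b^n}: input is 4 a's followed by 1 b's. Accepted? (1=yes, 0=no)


Language requires equal numbers of a's and b's
PDA pushes for each 'a', pops for each 'b'
Number of a's = 4
Number of b's = 1
4 != 1 -> Reject

0


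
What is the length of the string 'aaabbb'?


String: 'aaabbb'
Counting characters:
  'a' appears 3 time(s)
  'b' appears 3 time(s)
Total length = 3 + 3 = 6

6


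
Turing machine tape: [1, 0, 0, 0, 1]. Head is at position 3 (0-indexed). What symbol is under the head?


Tape: [1, 0, 0, 0, 1]
Positions: 0 1 2 3 4
Values:    1 0 0 0 1
Head at position 3
tape[3] = 0

0


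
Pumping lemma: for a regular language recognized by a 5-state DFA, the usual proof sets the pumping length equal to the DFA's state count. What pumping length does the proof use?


Pumping lemma for regular languages (standard proof):
Take p = |Q|, the number of DFA states.
Any string of length >= |Q| passes through |Q|+1 states while reading its first |Q| symbols,
so by pigeonhole some state repeats, giving the loop that can be pumped.
Here |Q| = 5
Therefore the proof uses p = 5

5


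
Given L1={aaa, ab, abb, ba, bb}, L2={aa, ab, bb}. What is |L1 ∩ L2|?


L1 = {aaa, ab, abb, ba, bb}
L2 = {aa, ab, bb}
Checking each string in L1 against L2:
  'aaa': in L2? No
  'ab': in L2? Yes
  'abb': in L2? No
  'ba': in L2? No
  'bb': in L2? Yes
Intersection = {ab, bb}
|L1 ∩ L2| = 2

2


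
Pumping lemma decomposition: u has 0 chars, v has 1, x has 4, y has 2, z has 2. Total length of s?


|s| = |u| + |v| + |x| + |y| + |z|
= 0 + 1 + 4 + 2 + 2
= 1 + 4 + 4
= 5 + 4
= 9

9


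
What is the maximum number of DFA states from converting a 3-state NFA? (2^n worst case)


NFA has 3 states
Subset construction: each DFA state = subset of NFA states
Maximum subsets = 2^3
2^3 = 8

8


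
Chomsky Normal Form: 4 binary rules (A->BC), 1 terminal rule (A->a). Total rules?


CNF allows two rule forms:
  A -> BC (binary): 4 rules
  A -> a (terminal): 1 rule
Total = 4 + 1 = 5

5


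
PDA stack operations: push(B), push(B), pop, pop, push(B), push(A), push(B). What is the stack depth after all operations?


Tracing stack operations:
  push(B) -> stack = [B], depth=1
  push(B) -> stack = [B,B], depth=2
  pop -> removed B, stack = [B], depth=1
  pop -> removed B, stack = [], depth=0
  push(B) -> stack = [B], depth=1
  push(A) -> stack = [B,A], depth=2
  push(B) -> stack = [B,A,B], depth=3
Final depth = 3

3
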